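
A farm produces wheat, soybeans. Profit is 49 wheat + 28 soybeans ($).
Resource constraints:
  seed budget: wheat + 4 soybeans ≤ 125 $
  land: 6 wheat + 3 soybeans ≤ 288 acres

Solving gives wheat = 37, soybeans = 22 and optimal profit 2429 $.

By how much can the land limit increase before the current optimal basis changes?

Binding constraints: seed budget, land. The basis is B = [[1,4],[6,3]] with det -21.
Per unit increase in land, x* moves by d = (0.1905, -0.0476).
The basis stays optimal until soybeans reaches 0; allowable increase = 462 acres.

462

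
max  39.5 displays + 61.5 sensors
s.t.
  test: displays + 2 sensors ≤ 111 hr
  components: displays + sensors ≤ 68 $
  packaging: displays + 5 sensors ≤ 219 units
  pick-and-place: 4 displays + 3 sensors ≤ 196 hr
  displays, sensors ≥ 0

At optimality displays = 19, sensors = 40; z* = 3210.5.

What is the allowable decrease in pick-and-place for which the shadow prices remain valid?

64.6

Binding constraints: packaging, pick-and-place. The basis is B = [[1,5],[4,3]] with det -17.
Per unit decrease in pick-and-place, x* moves by d = (-0.2941, 0.0588).
The basis stays optimal until displays reaches 0; allowable decrease = 64.6 hr.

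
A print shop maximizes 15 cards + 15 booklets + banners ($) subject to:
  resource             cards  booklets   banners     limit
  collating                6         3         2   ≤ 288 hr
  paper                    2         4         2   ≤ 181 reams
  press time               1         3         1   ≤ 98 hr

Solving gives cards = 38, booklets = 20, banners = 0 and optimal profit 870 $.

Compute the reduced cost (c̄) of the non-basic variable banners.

Binding: collating and press time. Non-binding: paper (25 unused).
Since paper is not tight, its dual is 0.
From A_Bᵀ y = c: 6·y_collating + 1·y_press time = 15; 3·y_collating + 3·y_press time = 15.
Solving: y_collating = 2, y_press time = 3.
Reduced cost of banners: c₃ − yᵀa₃ = 1 − (2·2 + 3·1) = 1 − 7 = -6.

-6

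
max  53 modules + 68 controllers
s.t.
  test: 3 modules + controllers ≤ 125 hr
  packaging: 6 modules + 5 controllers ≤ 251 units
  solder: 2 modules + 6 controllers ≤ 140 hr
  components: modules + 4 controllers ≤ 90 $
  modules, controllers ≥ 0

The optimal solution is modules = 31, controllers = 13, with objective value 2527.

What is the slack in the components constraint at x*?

7

components used = 1·31 + 4·13 = 83; slack = 90 − 83 = 7.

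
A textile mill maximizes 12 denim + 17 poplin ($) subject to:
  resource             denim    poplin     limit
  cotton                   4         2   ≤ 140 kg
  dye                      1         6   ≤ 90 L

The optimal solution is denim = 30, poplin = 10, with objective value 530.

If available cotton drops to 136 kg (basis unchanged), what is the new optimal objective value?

520

At the optimum: cotton uses 140 of 140 (binding); dye uses 90 of 90 (binding).
Dual feasibility on the basic columns requires 4·y_cotton + 1·y_dye = 12, 2·y_cotton + 6·y_dye = 17.
→ y_cotton = 2.5 and y_dye = 2.
Δz = y_cotton·Δb = 2.5 × (-4) = -10, so new z* = 530 − 10 = 520.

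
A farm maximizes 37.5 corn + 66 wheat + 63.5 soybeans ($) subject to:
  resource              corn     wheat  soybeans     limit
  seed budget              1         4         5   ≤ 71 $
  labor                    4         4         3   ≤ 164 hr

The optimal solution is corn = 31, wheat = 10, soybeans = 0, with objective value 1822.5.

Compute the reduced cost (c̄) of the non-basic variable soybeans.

-5

Check each constraint at x*: seed budget 71/71 (tight); labor 164/164 (tight).
Dual feasibility on the basic columns requires 1·y_seed budget + 4·y_labor = 37.5, 4·y_seed budget + 4·y_labor = 66.
This yields shadow prices y_seed budget = 9.5, y_labor = 7.
Reduced cost of soybeans: c₃ − yᵀa₃ = 63.5 − (9.5·5 + 7·3) = 63.5 − 68.5 = -5.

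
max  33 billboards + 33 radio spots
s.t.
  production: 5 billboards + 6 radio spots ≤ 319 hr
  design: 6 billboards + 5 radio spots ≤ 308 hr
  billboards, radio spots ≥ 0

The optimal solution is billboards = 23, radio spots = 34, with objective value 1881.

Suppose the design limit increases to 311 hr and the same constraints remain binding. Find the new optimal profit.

At the optimum: production uses 319 of 319 (binding); design uses 308 of 308 (binding).
From A_Bᵀ y = c: 5·y_production + 6·y_design = 33; 6·y_production + 5·y_design = 33.
This yields shadow prices y_production = 3, y_design = 3.
Δz = y_design·Δb = 3 × (3) = 9, so new z* = 1881 + 9 = 1890.

1890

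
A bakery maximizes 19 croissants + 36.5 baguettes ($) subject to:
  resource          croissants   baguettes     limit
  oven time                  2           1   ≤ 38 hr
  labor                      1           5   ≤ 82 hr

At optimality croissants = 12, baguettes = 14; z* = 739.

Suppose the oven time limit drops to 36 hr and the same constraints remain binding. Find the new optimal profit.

Both oven time and labor are binding at x*.
The binding rows give the dual system: 2·y_oven time + 1·y_labor = 19 and 1·y_oven time + 5·y_labor = 36.5.
This yields shadow prices y_oven time = 6.5, y_labor = 6.
Δz = y_oven time·Δb = 6.5 × (-2) = -13, so new z* = 739 − 13 = 726.

726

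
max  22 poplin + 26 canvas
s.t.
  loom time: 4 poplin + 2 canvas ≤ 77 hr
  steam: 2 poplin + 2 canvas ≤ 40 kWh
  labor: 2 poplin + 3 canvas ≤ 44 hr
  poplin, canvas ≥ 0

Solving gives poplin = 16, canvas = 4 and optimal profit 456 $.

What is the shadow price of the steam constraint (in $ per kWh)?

7

At the optimum: loom time uses 72 of 77 (slack = 5); steam uses 40 of 40 (binding); labor uses 44 of 44 (binding).
Slack constraints have shadow price 0 (complementary slackness).
From A_Bᵀ y = c: 2·y_steam + 2·y_labor = 22; 2·y_steam + 3·y_labor = 26.
→ y_steam = 7 and y_labor = 4.
Shadow price of steam = 7.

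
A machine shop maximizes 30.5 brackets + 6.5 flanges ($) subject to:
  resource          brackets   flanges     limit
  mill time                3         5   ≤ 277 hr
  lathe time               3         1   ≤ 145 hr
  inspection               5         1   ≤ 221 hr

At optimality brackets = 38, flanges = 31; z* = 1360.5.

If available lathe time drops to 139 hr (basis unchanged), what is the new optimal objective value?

Check each constraint at x*: mill time 269/277 (slack 8); lathe time 145/145 (tight); inspection 221/221 (tight).
By complementary slackness, y = 0 for the non-binding constraint.
Dual feasibility on the basic columns requires 3·y_lathe time + 5·y_inspection = 30.5, 1·y_lathe time + 1·y_inspection = 6.5.
Solving: y_lathe time = 1, y_inspection = 5.5.
Δz = y_lathe time·Δb = 1 × (-6) = -6, so new z* = 1360.5 − 6 = 1354.5.

1354.5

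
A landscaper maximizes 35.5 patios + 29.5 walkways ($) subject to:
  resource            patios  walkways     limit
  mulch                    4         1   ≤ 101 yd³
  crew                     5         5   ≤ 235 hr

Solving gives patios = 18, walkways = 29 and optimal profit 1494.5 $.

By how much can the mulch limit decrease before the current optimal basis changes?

54

Binding constraints: mulch, crew. The basis is B = [[4,1],[5,5]] with det 15.
Per unit decrease in mulch, x* moves by d = (-0.3333, 0.3333).
The basis stays optimal until patios reaches 0; allowable decrease = 54 yd³.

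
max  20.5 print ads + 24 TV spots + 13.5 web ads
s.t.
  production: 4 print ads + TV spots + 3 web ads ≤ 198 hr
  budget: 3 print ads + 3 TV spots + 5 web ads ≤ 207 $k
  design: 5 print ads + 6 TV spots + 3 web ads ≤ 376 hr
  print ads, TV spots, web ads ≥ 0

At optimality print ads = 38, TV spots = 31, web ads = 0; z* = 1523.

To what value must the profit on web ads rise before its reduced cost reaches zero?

15.5

Binding: budget and design. Non-binding: production (15 unused).
Slack constraints have shadow price 0 (complementary slackness).
From A_Bᵀ y = c: 3·y_budget + 5·y_design = 20.5; 3·y_budget + 6·y_design = 24.
Solving: y_budget = 1, y_design = 3.5.
web ads enters the basis when its profit ≥ yᵀa₃ = 1·5 + 3.5·3 = 15.5.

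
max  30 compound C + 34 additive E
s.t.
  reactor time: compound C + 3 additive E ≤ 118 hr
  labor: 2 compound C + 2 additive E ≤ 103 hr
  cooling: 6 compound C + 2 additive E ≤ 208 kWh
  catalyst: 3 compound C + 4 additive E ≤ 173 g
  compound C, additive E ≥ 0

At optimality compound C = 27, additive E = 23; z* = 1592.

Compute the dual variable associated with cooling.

Check each constraint at x*: reactor time 96/118 (slack 22); labor 100/103 (slack 3); cooling 208/208 (tight); catalyst 173/173 (tight).
Slack constraints have shadow price 0 (complementary slackness).
Dual feasibility on the basic columns requires 6·y_cooling + 3·y_catalyst = 30, 2·y_cooling + 4·y_catalyst = 34.
This yields shadow prices y_cooling = 1, y_catalyst = 8.
Shadow price of cooling = 1.

1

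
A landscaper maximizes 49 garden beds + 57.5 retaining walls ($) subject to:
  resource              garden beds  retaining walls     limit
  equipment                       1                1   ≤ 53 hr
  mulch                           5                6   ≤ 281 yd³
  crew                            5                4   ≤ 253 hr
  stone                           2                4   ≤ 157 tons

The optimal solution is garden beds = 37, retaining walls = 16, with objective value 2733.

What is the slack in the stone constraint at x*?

19

stone used = 2·37 + 4·16 = 138; slack = 157 − 138 = 19.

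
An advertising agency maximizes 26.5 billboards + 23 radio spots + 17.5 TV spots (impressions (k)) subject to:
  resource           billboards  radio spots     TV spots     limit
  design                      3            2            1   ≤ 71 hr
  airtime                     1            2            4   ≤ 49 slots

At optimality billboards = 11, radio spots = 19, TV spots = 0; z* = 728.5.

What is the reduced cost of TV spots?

-6

Check each constraint at x*: design 71/71 (tight); airtime 49/49 (tight).
The binding rows give the dual system: 3·y_design + 1·y_airtime = 26.5 and 2·y_design + 2·y_airtime = 23.
→ y_design = 7.5 and y_airtime = 4.
Reduced cost of TV spots: c₃ − yᵀa₃ = 17.5 − (7.5·1 + 4·4) = 17.5 − 23.5 = -6.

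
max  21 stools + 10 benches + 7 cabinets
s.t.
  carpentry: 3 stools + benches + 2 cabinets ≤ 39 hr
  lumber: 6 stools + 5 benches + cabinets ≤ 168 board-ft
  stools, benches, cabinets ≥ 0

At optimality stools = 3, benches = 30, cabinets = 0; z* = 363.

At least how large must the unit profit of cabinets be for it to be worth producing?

11

Both carpentry and lumber are binding at x*.
From A_Bᵀ y = c: 3·y_carpentry + 6·y_lumber = 21; 1·y_carpentry + 5·y_lumber = 10.
→ y_carpentry = 5 and y_lumber = 1.
cabinets enters the basis when its profit ≥ yᵀa₃ = 5·2 + 1·1 = 11.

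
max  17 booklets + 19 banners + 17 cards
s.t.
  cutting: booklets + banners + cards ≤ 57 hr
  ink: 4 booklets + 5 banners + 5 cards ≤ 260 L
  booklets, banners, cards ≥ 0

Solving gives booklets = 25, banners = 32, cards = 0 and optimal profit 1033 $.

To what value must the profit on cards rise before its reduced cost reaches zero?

Check each constraint at x*: cutting 57/57 (tight); ink 260/260 (tight).
Dual feasibility on the basic columns requires 1·y_cutting + 4·y_ink = 17, 1·y_cutting + 5·y_ink = 19.
Solving: y_cutting = 9, y_ink = 2.
cards enters the basis when its profit ≥ yᵀa₃ = 9·1 + 2·5 = 19.

19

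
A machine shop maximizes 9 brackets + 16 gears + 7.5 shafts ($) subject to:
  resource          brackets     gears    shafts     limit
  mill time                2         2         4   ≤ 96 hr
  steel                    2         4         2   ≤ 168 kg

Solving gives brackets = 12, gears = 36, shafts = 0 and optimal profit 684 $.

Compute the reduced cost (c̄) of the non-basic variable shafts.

-3.5

At the optimum: mill time uses 96 of 96 (binding); steel uses 168 of 168 (binding).
Dual feasibility on the basic columns requires 2·y_mill time + 2·y_steel = 9, 2·y_mill time + 4·y_steel = 16.
Solving: y_mill time = 1, y_steel = 3.5.
Reduced cost of shafts: c₃ − yᵀa₃ = 7.5 − (1·4 + 3.5·2) = 7.5 − 11 = -3.5.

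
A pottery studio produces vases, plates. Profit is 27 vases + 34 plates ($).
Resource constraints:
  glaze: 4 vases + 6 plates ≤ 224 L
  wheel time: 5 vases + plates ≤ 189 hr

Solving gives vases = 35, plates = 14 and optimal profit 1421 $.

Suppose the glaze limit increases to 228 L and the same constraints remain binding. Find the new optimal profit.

Check each constraint at x*: glaze 224/224 (tight); wheel time 189/189 (tight).
Dual feasibility on the basic columns requires 4·y_glaze + 5·y_wheel time = 27, 6·y_glaze + 1·y_wheel time = 34.
Solving: y_glaze = 5.5, y_wheel time = 1.
Δz = y_glaze·Δb = 5.5 × (4) = 22, so new z* = 1421 + 22 = 1443.

1443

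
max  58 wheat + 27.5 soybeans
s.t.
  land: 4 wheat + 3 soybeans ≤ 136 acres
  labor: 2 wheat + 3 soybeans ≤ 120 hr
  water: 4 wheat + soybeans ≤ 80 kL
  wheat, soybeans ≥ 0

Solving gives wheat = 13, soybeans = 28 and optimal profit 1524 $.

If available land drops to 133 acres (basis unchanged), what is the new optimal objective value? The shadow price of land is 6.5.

Δb = -3, so new z* = 1524 + (6.5)·(-3) = 1524 − 19.5 = 1504.5.

1504.5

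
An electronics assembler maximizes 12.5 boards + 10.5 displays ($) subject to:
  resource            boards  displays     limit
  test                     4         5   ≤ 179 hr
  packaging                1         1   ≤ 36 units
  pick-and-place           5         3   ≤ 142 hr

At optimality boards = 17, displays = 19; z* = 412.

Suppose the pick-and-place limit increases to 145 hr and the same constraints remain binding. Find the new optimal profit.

415

Binding: packaging and pick-and-place. Non-binding: test (16 unused).
By complementary slackness, y = 0 for the non-binding constraint.
Dual feasibility on the basic columns requires 1·y_packaging + 5·y_pick-and-place = 12.5, 1·y_packaging + 3·y_pick-and-place = 10.5.
Solving: y_packaging = 7.5, y_pick-and-place = 1.
Δz = y_pick-and-place·Δb = 1 × (3) = 3, so new z* = 412 + 3 = 415.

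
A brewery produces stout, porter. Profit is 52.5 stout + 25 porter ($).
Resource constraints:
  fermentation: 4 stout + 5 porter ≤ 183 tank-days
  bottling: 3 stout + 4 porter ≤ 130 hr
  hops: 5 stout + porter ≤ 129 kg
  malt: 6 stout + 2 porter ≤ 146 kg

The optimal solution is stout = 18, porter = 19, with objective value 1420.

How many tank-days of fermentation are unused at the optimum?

16

fermentation used = 4·18 + 5·19 = 167; slack = 183 − 167 = 16.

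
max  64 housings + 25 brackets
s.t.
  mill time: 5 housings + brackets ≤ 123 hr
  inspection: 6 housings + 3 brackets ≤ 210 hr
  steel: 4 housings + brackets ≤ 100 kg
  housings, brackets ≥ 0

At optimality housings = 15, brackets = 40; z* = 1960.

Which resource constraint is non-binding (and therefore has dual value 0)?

mill time

mill time: 115/123 (slack 8)
inspection: 210/210 (binding)
steel: 100/100 (binding)
By complementary slackness, a constraint with positive slack has shadow price 0 → mill time.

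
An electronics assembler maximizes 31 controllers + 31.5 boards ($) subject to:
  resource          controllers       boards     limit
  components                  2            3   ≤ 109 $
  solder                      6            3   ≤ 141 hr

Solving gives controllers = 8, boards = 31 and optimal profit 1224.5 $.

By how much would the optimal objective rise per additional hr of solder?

2.5

Both components and solder are binding at x*.
The binding rows give the dual system: 2·y_components + 6·y_solder = 31 and 3·y_components + 3·y_solder = 31.5.
Solving: y_components = 8, y_solder = 2.5.
Shadow price of solder = 2.5.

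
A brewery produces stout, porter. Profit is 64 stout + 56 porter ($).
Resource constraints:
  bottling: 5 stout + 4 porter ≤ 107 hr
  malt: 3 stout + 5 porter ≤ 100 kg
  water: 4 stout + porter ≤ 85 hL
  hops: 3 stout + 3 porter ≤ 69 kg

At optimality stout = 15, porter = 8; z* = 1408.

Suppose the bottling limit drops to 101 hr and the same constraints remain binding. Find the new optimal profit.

1360

Binding: bottling and hops. Non-binding: malt (15 unused), water (17 unused).
By complementary slackness, y = 0 for the non-binding constraints.
Dual feasibility on the basic columns requires 5·y_bottling + 3·y_hops = 64, 4·y_bottling + 3·y_hops = 56.
→ y_bottling = 8 and y_hops = 8.
Δz = y_bottling·Δb = 8 × (-6) = -48, so new z* = 1408 − 48 = 1360.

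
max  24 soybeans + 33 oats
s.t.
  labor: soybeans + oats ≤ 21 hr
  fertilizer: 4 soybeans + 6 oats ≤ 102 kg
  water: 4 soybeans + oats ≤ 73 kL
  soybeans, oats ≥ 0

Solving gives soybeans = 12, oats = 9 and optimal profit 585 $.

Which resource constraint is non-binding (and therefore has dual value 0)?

labor: 21/21 (binding)
fertilizer: 102/102 (binding)
water: 57/73 (slack 16)
By complementary slackness, a constraint with positive slack has shadow price 0 → water.

water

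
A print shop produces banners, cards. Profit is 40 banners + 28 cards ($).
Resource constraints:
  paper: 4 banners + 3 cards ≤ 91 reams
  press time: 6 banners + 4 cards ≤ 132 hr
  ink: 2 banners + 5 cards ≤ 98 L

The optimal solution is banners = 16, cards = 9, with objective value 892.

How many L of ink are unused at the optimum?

21

ink used = 2·16 + 5·9 = 77; slack = 98 − 77 = 21.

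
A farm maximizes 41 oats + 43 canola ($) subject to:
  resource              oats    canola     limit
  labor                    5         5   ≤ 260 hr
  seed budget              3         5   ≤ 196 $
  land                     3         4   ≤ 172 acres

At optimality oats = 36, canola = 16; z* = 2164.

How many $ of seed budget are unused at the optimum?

seed budget used = 3·36 + 5·16 = 188; slack = 196 − 188 = 8.

8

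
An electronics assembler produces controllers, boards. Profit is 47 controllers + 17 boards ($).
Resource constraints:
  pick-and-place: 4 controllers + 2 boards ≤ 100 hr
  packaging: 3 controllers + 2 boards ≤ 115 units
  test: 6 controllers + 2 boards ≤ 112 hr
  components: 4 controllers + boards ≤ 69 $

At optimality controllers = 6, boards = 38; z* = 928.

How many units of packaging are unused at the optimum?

packaging used = 3·6 + 2·38 = 94; slack = 115 − 94 = 21.

21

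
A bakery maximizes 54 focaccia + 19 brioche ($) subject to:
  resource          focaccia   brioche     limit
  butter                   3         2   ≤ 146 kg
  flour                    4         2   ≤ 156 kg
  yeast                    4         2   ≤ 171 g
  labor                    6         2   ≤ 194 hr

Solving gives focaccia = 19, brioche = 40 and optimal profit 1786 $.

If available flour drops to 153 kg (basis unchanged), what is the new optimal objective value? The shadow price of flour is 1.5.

1781.5

Δb = -3, so new z* = 1786 + (1.5)·(-3) = 1786 − 4.5 = 1781.5.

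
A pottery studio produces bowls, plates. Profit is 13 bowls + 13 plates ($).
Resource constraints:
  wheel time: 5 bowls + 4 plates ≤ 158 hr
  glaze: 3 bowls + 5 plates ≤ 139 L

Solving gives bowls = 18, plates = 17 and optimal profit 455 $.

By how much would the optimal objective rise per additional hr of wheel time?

2

Check each constraint at x*: wheel time 158/158 (tight); glaze 139/139 (tight).
Dual feasibility on the basic columns requires 5·y_wheel time + 3·y_glaze = 13, 4·y_wheel time + 5·y_glaze = 13.
→ y_wheel time = 2 and y_glaze = 1.
Shadow price of wheel time = 2.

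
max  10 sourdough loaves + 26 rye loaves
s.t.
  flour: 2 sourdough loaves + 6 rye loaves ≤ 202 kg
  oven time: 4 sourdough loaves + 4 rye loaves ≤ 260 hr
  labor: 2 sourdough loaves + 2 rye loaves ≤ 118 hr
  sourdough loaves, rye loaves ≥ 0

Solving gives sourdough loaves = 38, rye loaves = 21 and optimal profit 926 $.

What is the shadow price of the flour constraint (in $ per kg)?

4

At the optimum: flour uses 202 of 202 (binding); oven time uses 236 of 260 (slack = 24); labor uses 118 of 118 (binding).
Since oven time is not tight, its dual is 0.
The binding rows give the dual system: 2·y_flour + 2·y_labor = 10 and 6·y_flour + 2·y_labor = 26.
This yields shadow prices y_flour = 4, y_labor = 1.
Shadow price of flour = 4.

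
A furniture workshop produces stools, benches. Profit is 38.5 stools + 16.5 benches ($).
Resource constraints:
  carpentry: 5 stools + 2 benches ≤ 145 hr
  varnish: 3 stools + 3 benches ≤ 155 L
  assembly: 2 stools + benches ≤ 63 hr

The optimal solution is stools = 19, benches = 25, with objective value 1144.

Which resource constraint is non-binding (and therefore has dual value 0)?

varnish

carpentry: 145/145 (binding)
varnish: 132/155 (slack 23)
assembly: 63/63 (binding)
By complementary slackness, a constraint with positive slack has shadow price 0 → varnish.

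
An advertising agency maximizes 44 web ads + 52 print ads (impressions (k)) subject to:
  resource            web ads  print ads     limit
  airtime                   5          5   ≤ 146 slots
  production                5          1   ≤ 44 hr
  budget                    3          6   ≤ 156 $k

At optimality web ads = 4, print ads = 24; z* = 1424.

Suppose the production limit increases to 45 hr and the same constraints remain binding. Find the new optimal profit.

1428

Binding: production and budget. Non-binding: airtime (6 unused).
Since airtime is not tight, its dual is 0.
From A_Bᵀ y = c: 5·y_production + 3·y_budget = 44; 1·y_production + 6·y_budget = 52.
→ y_production = 4 and y_budget = 8.
Δz = y_production·Δb = 4 × (1) = 4, so new z* = 1424 + 4 = 1428.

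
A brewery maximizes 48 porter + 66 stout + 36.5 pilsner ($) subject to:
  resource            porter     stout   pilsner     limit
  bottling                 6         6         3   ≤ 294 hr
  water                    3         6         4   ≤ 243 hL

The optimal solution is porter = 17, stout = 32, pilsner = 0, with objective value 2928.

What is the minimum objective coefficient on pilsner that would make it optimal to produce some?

39

At the optimum: bottling uses 294 of 294 (binding); water uses 243 of 243 (binding).
The binding rows give the dual system: 6·y_bottling + 3·y_water = 48 and 6·y_bottling + 6·y_water = 66.
Solving: y_bottling = 5, y_water = 6.
pilsner enters the basis when its profit ≥ yᵀa₃ = 5·3 + 6·4 = 39.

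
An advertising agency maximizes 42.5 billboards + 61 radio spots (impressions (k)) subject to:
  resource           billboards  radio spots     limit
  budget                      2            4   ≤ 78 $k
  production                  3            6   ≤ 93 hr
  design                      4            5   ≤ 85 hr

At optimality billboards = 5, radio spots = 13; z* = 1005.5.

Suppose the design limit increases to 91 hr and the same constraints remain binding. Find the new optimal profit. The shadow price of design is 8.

1053.5

Δb = 6, so new z* = 1005.5 + (8)·(6) = 1005.5 + 48 = 1053.5.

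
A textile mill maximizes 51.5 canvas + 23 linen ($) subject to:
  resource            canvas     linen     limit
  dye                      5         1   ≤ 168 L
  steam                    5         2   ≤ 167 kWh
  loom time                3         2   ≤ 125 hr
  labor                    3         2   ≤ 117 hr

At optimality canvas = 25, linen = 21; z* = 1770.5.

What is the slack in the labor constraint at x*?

0

labor used = 3·25 + 2·21 = 117; slack = 117 − 117 = 0.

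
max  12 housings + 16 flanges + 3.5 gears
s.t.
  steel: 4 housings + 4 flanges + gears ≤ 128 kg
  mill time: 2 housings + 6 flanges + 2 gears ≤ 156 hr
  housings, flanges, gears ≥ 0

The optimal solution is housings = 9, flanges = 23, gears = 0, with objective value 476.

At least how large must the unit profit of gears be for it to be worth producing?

4.5

Both steel and mill time are binding at x*.
The binding rows give the dual system: 4·y_steel + 2·y_mill time = 12 and 4·y_steel + 6·y_mill time = 16.
This yields shadow prices y_steel = 2.5, y_mill time = 1.
gears enters the basis when its profit ≥ yᵀa₃ = 2.5·1 + 1·2 = 4.5.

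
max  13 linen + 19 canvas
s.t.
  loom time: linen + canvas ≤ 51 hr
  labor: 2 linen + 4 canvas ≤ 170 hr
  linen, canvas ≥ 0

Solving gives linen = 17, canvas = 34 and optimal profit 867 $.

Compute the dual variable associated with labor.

3

Check each constraint at x*: loom time 51/51 (tight); labor 170/170 (tight).
From A_Bᵀ y = c: 1·y_loom time + 2·y_labor = 13; 1·y_loom time + 4·y_labor = 19.
Solving: y_loom time = 7, y_labor = 3.
Shadow price of labor = 3.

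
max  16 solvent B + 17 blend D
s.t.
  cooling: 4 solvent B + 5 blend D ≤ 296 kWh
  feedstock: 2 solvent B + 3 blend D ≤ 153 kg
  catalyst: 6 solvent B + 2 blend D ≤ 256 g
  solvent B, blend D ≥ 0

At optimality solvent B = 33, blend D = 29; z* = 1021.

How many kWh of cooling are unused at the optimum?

cooling used = 4·33 + 5·29 = 277; slack = 296 − 277 = 19.

19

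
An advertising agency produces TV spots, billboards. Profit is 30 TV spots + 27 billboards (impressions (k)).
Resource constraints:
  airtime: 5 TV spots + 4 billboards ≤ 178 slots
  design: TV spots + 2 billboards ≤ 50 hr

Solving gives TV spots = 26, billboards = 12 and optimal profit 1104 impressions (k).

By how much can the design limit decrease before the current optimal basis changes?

Binding constraints: airtime, design. The basis is B = [[5,4],[1,2]] with det 6.
Per unit decrease in design, x* moves by d = (0.6667, -0.8333).
The basis stays optimal until billboards reaches 0; allowable decrease = 14.4 hr.

14.4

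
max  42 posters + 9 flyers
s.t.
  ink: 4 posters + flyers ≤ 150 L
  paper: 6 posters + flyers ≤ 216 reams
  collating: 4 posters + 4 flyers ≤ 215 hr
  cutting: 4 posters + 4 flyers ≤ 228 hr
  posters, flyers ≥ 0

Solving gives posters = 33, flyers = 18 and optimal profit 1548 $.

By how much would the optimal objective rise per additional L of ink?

At the optimum: ink uses 150 of 150 (binding); paper uses 216 of 216 (binding); collating uses 204 of 215 (slack = 11); cutting uses 204 of 228 (slack = 24).
By complementary slackness, y = 0 for the non-binding constraints.
Dual feasibility on the basic columns requires 4·y_ink + 6·y_paper = 42, 1·y_ink + 1·y_paper = 9.
This yields shadow prices y_ink = 6, y_paper = 3.
Shadow price of ink = 6.

6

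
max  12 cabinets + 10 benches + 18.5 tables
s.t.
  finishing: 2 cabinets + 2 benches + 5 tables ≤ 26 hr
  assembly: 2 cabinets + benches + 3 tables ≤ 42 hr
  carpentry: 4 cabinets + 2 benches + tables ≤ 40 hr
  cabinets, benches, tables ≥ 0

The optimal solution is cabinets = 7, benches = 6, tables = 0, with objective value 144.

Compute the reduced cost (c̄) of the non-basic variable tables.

At the optimum: finishing uses 26 of 26 (binding); assembly uses 20 of 42 (slack = 22); carpentry uses 40 of 40 (binding).
By complementary slackness, y = 0 for the non-binding constraint.
Dual feasibility on the basic columns requires 2·y_finishing + 4·y_carpentry = 12, 2·y_finishing + 2·y_carpentry = 10.
Solving: y_finishing = 4, y_carpentry = 1.
Reduced cost of tables: c₃ − yᵀa₃ = 18.5 − (4·5 + 1·1) = 18.5 − 21 = -2.5.

-2.5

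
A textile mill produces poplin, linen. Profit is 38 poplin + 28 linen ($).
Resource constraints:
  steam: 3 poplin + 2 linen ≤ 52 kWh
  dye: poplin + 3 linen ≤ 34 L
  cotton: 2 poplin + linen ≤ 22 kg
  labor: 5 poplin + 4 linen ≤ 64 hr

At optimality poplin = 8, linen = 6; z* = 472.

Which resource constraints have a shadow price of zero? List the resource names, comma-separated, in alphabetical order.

dye, steam

steam: 36/52 (slack 16)
dye: 26/34 (slack 8)
cotton: 22/22 (binding)
labor: 64/64 (binding)
By complementary slackness, a constraint with positive slack has shadow price 0 → dye, steam.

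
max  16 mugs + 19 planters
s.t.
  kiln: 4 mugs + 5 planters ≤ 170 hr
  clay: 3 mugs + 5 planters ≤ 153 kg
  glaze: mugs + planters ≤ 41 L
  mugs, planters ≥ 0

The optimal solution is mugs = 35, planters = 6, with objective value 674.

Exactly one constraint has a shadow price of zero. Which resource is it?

clay

kiln: 170/170 (binding)
clay: 135/153 (slack 18)
glaze: 41/41 (binding)
By complementary slackness, a constraint with positive slack has shadow price 0 → clay.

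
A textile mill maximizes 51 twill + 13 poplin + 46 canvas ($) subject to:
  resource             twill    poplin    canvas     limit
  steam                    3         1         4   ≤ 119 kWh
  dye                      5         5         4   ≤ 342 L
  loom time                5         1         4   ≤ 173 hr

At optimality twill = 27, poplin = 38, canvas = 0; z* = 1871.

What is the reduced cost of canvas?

Check each constraint at x*: steam 119/119 (tight); dye 325/342 (slack 17); loom time 173/173 (tight).
Since dye is not tight, its dual is 0.
Dual feasibility on the basic columns requires 3·y_steam + 5·y_loom time = 51, 1·y_steam + 1·y_loom time = 13.
This yields shadow prices y_steam = 7, y_loom time = 6.
Reduced cost of canvas: c₃ − yᵀa₃ = 46 − (7·4 + 6·4) = 46 − 52 = -6.

-6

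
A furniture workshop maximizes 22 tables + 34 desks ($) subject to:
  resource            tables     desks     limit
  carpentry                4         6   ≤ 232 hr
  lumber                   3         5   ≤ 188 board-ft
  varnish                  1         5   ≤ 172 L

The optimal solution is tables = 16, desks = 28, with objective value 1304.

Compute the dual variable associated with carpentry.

4

Check each constraint at x*: carpentry 232/232 (tight); lumber 188/188 (tight); varnish 156/172 (slack 16).
Since varnish is not tight, its dual is 0.
From A_Bᵀ y = c: 4·y_carpentry + 3·y_lumber = 22; 6·y_carpentry + 5·y_lumber = 34.
Solving: y_carpentry = 4, y_lumber = 2.
Shadow price of carpentry = 4.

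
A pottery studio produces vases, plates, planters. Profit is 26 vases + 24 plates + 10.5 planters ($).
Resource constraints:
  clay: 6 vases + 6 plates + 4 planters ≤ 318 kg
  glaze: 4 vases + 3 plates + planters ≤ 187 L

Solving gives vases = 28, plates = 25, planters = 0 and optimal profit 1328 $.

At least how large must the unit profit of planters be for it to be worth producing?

Check each constraint at x*: clay 318/318 (tight); glaze 187/187 (tight).
The binding rows give the dual system: 6·y_clay + 4·y_glaze = 26 and 6·y_clay + 3·y_glaze = 24.
Solving: y_clay = 3, y_glaze = 2.
planters enters the basis when its profit ≥ yᵀa₃ = 3·4 + 2·1 = 14.

14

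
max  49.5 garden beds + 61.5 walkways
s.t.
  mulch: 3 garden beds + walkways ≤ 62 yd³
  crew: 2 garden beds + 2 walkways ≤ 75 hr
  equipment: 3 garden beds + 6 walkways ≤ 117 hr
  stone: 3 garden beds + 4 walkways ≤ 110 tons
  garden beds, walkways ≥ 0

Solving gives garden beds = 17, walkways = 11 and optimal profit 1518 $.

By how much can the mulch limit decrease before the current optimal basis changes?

Binding constraints: mulch, equipment. The basis is B = [[3,1],[3,6]] with det 15.
Per unit decrease in mulch, x* moves by d = (-0.4, 0.2).
The basis stays optimal until garden beds reaches 0; allowable decrease = 42.5 yd³.

42.5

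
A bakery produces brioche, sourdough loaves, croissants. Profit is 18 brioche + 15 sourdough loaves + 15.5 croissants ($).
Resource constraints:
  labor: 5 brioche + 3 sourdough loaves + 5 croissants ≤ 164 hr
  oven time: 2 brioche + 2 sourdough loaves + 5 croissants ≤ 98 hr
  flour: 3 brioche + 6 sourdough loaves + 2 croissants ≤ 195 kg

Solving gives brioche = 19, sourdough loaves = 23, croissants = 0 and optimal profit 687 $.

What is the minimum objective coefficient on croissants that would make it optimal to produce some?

At the optimum: labor uses 164 of 164 (binding); oven time uses 84 of 98 (slack = 14); flour uses 195 of 195 (binding).
Since oven time is not tight, its dual is 0.
Dual feasibility on the basic columns requires 5·y_labor + 3·y_flour = 18, 3·y_labor + 6·y_flour = 15.
→ y_labor = 3 and y_flour = 1.
croissants enters the basis when its profit ≥ yᵀa₃ = 3·5 + 1·2 = 17.

17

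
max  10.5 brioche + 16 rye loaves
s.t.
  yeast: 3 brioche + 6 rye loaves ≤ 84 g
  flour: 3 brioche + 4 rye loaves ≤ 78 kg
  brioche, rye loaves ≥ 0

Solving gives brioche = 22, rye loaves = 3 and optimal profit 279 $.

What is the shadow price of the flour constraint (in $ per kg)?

2.5

Check each constraint at x*: yeast 84/84 (tight); flour 78/78 (tight).
From A_Bᵀ y = c: 3·y_yeast + 3·y_flour = 10.5; 6·y_yeast + 4·y_flour = 16.
This yields shadow prices y_yeast = 1, y_flour = 2.5.
Shadow price of flour = 2.5.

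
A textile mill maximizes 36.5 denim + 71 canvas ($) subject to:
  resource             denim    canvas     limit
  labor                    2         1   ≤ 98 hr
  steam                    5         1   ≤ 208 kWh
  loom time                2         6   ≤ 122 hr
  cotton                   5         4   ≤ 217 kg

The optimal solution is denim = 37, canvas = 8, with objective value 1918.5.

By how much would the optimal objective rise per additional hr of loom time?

At the optimum: labor uses 82 of 98 (slack = 16); steam uses 193 of 208 (slack = 15); loom time uses 122 of 122 (binding); cotton uses 217 of 217 (binding).
By complementary slackness, y = 0 for the non-binding constraints.
Dual feasibility on the basic columns requires 2·y_loom time + 5·y_cotton = 36.5, 6·y_loom time + 4·y_cotton = 71.
Solving: y_loom time = 9.5, y_cotton = 3.5.
Shadow price of loom time = 9.5.

9.5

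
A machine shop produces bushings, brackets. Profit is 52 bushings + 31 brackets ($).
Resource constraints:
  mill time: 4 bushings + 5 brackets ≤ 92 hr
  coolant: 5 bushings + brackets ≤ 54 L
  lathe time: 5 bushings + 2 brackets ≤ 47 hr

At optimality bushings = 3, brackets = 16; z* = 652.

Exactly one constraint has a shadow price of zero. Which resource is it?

mill time: 92/92 (binding)
coolant: 31/54 (slack 23)
lathe time: 47/47 (binding)
By complementary slackness, a constraint with positive slack has shadow price 0 → coolant.

coolant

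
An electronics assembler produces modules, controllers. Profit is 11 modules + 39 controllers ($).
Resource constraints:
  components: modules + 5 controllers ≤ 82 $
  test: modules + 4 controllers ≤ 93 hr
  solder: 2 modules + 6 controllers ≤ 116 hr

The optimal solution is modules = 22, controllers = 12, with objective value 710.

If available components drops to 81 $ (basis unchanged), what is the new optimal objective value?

At the optimum: components uses 82 of 82 (binding); test uses 70 of 93 (slack = 23); solder uses 116 of 116 (binding).
Since test is not tight, its dual is 0.
The binding rows give the dual system: 1·y_components + 2·y_solder = 11 and 5·y_components + 6·y_solder = 39.
Solving: y_components = 3, y_solder = 4.
Δz = y_components·Δb = 3 × (-1) = -3, so new z* = 710 − 3 = 707.

707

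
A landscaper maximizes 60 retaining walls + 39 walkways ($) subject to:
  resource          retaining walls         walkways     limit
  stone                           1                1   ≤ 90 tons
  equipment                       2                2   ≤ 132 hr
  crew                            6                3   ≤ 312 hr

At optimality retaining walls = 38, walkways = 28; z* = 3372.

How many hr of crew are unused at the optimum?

0

crew used = 6·38 + 3·28 = 312; slack = 312 − 312 = 0.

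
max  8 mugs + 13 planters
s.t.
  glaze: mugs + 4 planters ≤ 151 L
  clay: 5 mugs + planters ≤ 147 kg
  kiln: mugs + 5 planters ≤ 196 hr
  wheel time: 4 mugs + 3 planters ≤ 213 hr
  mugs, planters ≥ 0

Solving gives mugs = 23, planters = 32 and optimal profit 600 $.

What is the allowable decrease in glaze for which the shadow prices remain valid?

121.6

Binding constraints: glaze, clay. The basis is B = [[1,4],[5,1]] with det -19.
Per unit decrease in glaze, x* moves by d = (0.0526, -0.2632).
The basis stays optimal until planters reaches 0; allowable decrease = 121.6 L.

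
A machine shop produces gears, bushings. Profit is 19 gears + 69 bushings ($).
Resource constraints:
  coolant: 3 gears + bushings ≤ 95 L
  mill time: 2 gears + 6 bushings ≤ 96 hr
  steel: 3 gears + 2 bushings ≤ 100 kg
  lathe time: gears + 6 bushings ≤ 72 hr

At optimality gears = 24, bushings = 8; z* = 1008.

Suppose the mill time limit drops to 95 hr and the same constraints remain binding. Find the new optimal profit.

Check each constraint at x*: coolant 80/95 (slack 15); mill time 96/96 (tight); steel 88/100 (slack 12); lathe time 72/72 (tight).
Slack constraints have shadow price 0 (complementary slackness).
The binding rows give the dual system: 2·y_mill time + 1·y_lathe time = 19 and 6·y_mill time + 6·y_lathe time = 69.
→ y_mill time = 7.5 and y_lathe time = 4.
Δz = y_mill time·Δb = 7.5 × (-1) = -7.5, so new z* = 1008 − 7.5 = 1000.5.

1000.5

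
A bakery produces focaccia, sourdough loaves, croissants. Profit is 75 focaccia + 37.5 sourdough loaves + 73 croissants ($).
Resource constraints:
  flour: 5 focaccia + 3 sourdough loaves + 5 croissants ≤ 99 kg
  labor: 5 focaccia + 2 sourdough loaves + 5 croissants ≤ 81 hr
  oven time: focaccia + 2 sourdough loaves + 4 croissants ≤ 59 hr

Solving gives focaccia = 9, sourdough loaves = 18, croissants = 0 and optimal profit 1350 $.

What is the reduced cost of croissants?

Binding: flour and labor. Non-binding: oven time (14 unused).
Slack constraints have shadow price 0 (complementary slackness).
From A_Bᵀ y = c: 5·y_flour + 5·y_labor = 75; 3·y_flour + 2·y_labor = 37.5.
→ y_flour = 7.5 and y_labor = 7.5.
Reduced cost of croissants: c₃ − yᵀa₃ = 73 − (7.5·5 + 7.5·5) = 73 − 75 = -2.

-2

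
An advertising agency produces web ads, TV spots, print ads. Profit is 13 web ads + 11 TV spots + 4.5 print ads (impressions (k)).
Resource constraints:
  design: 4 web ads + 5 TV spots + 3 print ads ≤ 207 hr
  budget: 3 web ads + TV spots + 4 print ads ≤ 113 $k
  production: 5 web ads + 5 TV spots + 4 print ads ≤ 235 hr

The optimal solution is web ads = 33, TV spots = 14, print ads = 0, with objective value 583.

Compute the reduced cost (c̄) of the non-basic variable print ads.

-7.5

At the optimum: design uses 202 of 207 (slack = 5); budget uses 113 of 113 (binding); production uses 235 of 235 (binding).
Since design is not tight, its dual is 0.
The binding rows give the dual system: 3·y_budget + 5·y_production = 13 and 1·y_budget + 5·y_production = 11.
→ y_budget = 1 and y_production = 2.
Reduced cost of print ads: c₃ − yᵀa₃ = 4.5 − (1·4 + 2·4) = 4.5 − 12 = -7.5.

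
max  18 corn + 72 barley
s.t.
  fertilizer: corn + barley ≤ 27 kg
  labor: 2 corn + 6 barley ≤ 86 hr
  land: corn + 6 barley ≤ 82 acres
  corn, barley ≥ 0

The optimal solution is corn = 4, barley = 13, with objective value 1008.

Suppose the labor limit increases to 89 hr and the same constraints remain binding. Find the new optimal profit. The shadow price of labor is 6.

1026

Δb = 3, so new z* = 1008 + (6)·(3) = 1008 + 18 = 1026.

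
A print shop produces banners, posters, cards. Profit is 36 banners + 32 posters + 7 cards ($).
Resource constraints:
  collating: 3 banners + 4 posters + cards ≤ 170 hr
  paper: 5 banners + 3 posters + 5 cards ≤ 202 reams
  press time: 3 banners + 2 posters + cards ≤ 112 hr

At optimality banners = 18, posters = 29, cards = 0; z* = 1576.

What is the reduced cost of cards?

-5

At the optimum: collating uses 170 of 170 (binding); paper uses 177 of 202 (slack = 25); press time uses 112 of 112 (binding).
By complementary slackness, y = 0 for the non-binding constraint.
The binding rows give the dual system: 3·y_collating + 3·y_press time = 36 and 4·y_collating + 2·y_press time = 32.
This yields shadow prices y_collating = 4, y_press time = 8.
Reduced cost of cards: c₃ − yᵀa₃ = 7 − (4·1 + 8·1) = 7 − 12 = -5.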